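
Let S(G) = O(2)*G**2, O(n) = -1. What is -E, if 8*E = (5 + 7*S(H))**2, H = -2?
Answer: -529/8 ≈ -66.125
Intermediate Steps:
S(G) = -G**2
E = 529/8 (E = (5 + 7*(-1*(-2)**2))**2/8 = (5 + 7*(-1*4))**2/8 = (5 + 7*(-4))**2/8 = (5 - 28)**2/8 = (1/8)*(-23)**2 = (1/8)*529 = 529/8 ≈ 66.125)
-E = -1*529/8 = -529/8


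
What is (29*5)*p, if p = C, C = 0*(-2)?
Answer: 0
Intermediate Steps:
C = 0
p = 0
(29*5)*p = (29*5)*0 = 145*0 = 0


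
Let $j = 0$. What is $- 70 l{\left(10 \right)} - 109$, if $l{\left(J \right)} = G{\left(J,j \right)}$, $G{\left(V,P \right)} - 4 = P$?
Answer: $-389$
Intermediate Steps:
$G{\left(V,P \right)} = 4 + P$
$l{\left(J \right)} = 4$ ($l{\left(J \right)} = 4 + 0 = 4$)
$- 70 l{\left(10 \right)} - 109 = \left(-70\right) 4 - 109 = -280 - 109 = -389$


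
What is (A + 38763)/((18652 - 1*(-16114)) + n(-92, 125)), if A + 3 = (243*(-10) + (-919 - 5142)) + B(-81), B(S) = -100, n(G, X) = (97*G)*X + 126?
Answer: -30169/1080608 ≈ -0.027919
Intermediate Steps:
n(G, X) = 126 + 97*G*X (n(G, X) = 97*G*X + 126 = 126 + 97*G*X)
A = -8594 (A = -3 + ((243*(-10) + (-919 - 5142)) - 100) = -3 + ((-2430 - 6061) - 100) = -3 + (-8491 - 100) = -3 - 8591 = -8594)
(A + 38763)/((18652 - 1*(-16114)) + n(-92, 125)) = (-8594 + 38763)/((18652 - 1*(-16114)) + (126 + 97*(-92)*125)) = 30169/((18652 + 16114) + (126 - 1115500)) = 30169/(34766 - 1115374) = 30169/(-1080608) = 30169*(-1/1080608) = -30169/1080608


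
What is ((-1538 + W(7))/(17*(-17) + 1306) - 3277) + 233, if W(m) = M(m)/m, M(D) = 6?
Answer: -21680996/7119 ≈ -3045.5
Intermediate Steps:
W(m) = 6/m
((-1538 + W(7))/(17*(-17) + 1306) - 3277) + 233 = ((-1538 + 6/7)/(17*(-17) + 1306) - 3277) + 233 = ((-1538 + 6*(1/7))/(-289 + 1306) - 3277) + 233 = ((-1538 + 6/7)/1017 - 3277) + 233 = (-10760/7*1/1017 - 3277) + 233 = (-10760/7119 - 3277) + 233 = -23339723/7119 + 233 = -21680996/7119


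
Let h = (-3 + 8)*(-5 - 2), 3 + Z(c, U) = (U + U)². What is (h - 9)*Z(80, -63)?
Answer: -698412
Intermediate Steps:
Z(c, U) = -3 + 4*U² (Z(c, U) = -3 + (U + U)² = -3 + (2*U)² = -3 + 4*U²)
h = -35 (h = 5*(-7) = -35)
(h - 9)*Z(80, -63) = (-35 - 9)*(-3 + 4*(-63)²) = -44*(-3 + 4*3969) = -44*(-3 + 15876) = -44*15873 = -698412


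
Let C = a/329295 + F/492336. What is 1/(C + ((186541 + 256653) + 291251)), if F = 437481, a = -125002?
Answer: 18013753680/13230120490098847 ≈ 1.3616e-6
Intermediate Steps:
C = 9168591247/18013753680 (C = -125002/329295 + 437481/492336 = -125002*1/329295 + 437481*(1/492336) = -125002/329295 + 48609/54704 = 9168591247/18013753680 ≈ 0.50898)
1/(C + ((186541 + 256653) + 291251)) = 1/(9168591247/18013753680 + ((186541 + 256653) + 291251)) = 1/(9168591247/18013753680 + (443194 + 291251)) = 1/(9168591247/18013753680 + 734445) = 1/(13230120490098847/18013753680) = 18013753680/13230120490098847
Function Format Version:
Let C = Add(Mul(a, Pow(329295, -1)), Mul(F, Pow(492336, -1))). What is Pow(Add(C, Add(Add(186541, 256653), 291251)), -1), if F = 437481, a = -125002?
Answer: Rational(18013753680, 13230120490098847) ≈ 1.3616e-6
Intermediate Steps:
C = Rational(9168591247, 18013753680) (C = Add(Mul(-125002, Pow(329295, -1)), Mul(437481, Pow(492336, -1))) = Add(Mul(-125002, Rational(1, 329295)), Mul(437481, Rational(1, 492336))) = Add(Rational(-125002, 329295), Rational(48609, 54704)) = Rational(9168591247, 18013753680) ≈ 0.50898)
Pow(Add(C, Add(Add(186541, 256653), 291251)), -1) = Pow(Add(Rational(9168591247, 18013753680), Add(Add(186541, 256653), 291251)), -1) = Pow(Add(Rational(9168591247, 18013753680), Add(443194, 291251)), -1) = Pow(Add(Rational(9168591247, 18013753680), 734445), -1) = Pow(Rational(13230120490098847, 18013753680), -1) = Rational(18013753680, 13230120490098847)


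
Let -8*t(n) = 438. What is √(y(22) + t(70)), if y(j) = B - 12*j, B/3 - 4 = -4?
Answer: 5*I*√51/2 ≈ 17.854*I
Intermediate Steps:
B = 0 (B = 12 + 3*(-4) = 12 - 12 = 0)
t(n) = -219/4 (t(n) = -⅛*438 = -219/4)
y(j) = -12*j (y(j) = 0 - 12*j = -12*j)
√(y(22) + t(70)) = √(-12*22 - 219/4) = √(-264 - 219/4) = √(-1275/4) = 5*I*√51/2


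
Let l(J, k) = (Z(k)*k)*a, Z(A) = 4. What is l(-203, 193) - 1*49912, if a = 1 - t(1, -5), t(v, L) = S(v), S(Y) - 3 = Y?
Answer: -52228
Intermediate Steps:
S(Y) = 3 + Y
t(v, L) = 3 + v
a = -3 (a = 1 - (3 + 1) = 1 - 1*4 = 1 - 4 = -3)
l(J, k) = -12*k (l(J, k) = (4*k)*(-3) = -12*k)
l(-203, 193) - 1*49912 = -12*193 - 1*49912 = -2316 - 49912 = -52228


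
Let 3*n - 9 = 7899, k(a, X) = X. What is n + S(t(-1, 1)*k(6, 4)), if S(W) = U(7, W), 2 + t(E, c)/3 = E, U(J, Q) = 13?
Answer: 2649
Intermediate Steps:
t(E, c) = -6 + 3*E
n = 2636 (n = 3 + (⅓)*7899 = 3 + 2633 = 2636)
S(W) = 13
n + S(t(-1, 1)*k(6, 4)) = 2636 + 13 = 2649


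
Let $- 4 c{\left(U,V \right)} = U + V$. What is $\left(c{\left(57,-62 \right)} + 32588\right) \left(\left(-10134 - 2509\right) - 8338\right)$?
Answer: $- \frac{2735020217}{4} \approx -6.8376 \cdot 10^{8}$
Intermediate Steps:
$c{\left(U,V \right)} = - \frac{U}{4} - \frac{V}{4}$ ($c{\left(U,V \right)} = - \frac{U + V}{4} = - \frac{U}{4} - \frac{V}{4}$)
$\left(c{\left(57,-62 \right)} + 32588\right) \left(\left(-10134 - 2509\right) - 8338\right) = \left(\left(\left(- \frac{1}{4}\right) 57 - - \frac{31}{2}\right) + 32588\right) \left(\left(-10134 - 2509\right) - 8338\right) = \left(\left(- \frac{57}{4} + \frac{31}{2}\right) + 32588\right) \left(-12643 - 8338\right) = \left(\frac{5}{4} + 32588\right) \left(-20981\right) = \frac{130357}{4} \left(-20981\right) = - \frac{2735020217}{4}$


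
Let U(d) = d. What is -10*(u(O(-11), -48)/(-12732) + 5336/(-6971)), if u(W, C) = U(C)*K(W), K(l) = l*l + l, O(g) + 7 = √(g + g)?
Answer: 51038160/7396231 + 520*I*√22/1061 ≈ 6.9006 + 2.2988*I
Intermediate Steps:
O(g) = -7 + √2*√g (O(g) = -7 + √(g + g) = -7 + √(2*g) = -7 + √2*√g)
K(l) = l + l² (K(l) = l² + l = l + l²)
u(W, C) = C*W*(1 + W) (u(W, C) = C*(W*(1 + W)) = C*W*(1 + W))
-10*(u(O(-11), -48)/(-12732) + 5336/(-6971)) = -10*(-48*(-7 + √2*√(-11))*(1 + (-7 + √2*√(-11)))/(-12732) + 5336/(-6971)) = -10*(-48*(-7 + √2*(I*√11))*(1 + (-7 + √2*(I*√11)))*(-1/12732) + 5336*(-1/6971)) = -10*(-48*(-7 + I*√22)*(1 + (-7 + I*√22))*(-1/12732) - 5336/6971) = -10*(-48*(-7 + I*√22)*(-6 + I*√22)*(-1/12732) - 5336/6971) = -10*(4*(-7 + I*√22)*(-6 + I*√22)/1061 - 5336/6971) = -10*(-5336/6971 + 4*(-7 + I*√22)*(-6 + I*√22)/1061) = 53360/6971 - 40*(-7 + I*√22)*(-6 + I*√22)/1061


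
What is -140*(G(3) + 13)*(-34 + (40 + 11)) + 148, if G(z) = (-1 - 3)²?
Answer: -68872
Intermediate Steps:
G(z) = 16 (G(z) = (-4)² = 16)
-140*(G(3) + 13)*(-34 + (40 + 11)) + 148 = -140*(16 + 13)*(-34 + (40 + 11)) + 148 = -4060*(-34 + 51) + 148 = -4060*17 + 148 = -140*493 + 148 = -69020 + 148 = -68872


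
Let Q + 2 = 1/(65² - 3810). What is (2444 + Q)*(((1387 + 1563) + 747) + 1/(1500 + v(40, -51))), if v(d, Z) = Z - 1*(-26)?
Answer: 5526316263756/612125 ≈ 9.0281e+6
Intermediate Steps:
Q = -829/415 (Q = -2 + 1/(65² - 3810) = -2 + 1/(4225 - 3810) = -2 + 1/415 = -829/415 ≈ -1.9976)
v(d, Z) = 26 + Z (v(d, Z) = Z + 26 = 26 + Z)
(2444 + Q)*(((1387 + 1563) + 747) + 1/(1500 + v(40, -51))) = (2444 - 829/415)*(((1387 + 1563) + 747) + 1/(1500 + (26 - 51))) = 1013431*((2950 + 747) + 1/(1500 - 25))/415 = 1013431*(3697 + 1/1475)/415 = (1013431/415)*(5453076/1475) = 5526316263756/612125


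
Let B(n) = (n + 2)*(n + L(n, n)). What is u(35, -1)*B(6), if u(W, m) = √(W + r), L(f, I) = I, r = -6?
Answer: 96*√29 ≈ 516.98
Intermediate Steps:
u(W, m) = √(-6 + W) (u(W, m) = √(W - 6) = √(-6 + W))
B(n) = 2*n*(2 + n) (B(n) = (n + 2)*(n + n) = (2 + n)*(2*n) = 2*n*(2 + n))
u(35, -1)*B(6) = √(-6 + 35)*(2*6*(2 + 6)) = √29*(2*6*8) = √29*96 = 96*√29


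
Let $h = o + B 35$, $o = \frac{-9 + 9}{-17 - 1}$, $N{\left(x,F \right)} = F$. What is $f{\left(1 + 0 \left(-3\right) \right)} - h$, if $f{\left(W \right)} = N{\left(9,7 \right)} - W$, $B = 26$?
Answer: $-904$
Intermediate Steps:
$f{\left(W \right)} = 7 - W$
$o = 0$ ($o = \frac{0}{-18} = 0 \left(- \frac{1}{18}\right) = 0$)
$h = 910$ ($h = 0 + 26 \cdot 35 = 0 + 910 = 910$)
$f{\left(1 + 0 \left(-3\right) \right)} - h = \left(7 - \left(1 + 0 \left(-3\right)\right)\right) - 910 = \left(7 - \left(1 + 0\right)\right) - 910 = \left(7 - 1\right) - 910 = 6 - 910 = -904$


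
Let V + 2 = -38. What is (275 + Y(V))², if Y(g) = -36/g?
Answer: 7612081/100 ≈ 76121.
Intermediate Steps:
V = -40 (V = -2 - 38 = -40)
(275 + Y(V))² = (275 - 36/(-40))² = (275 - 36*(-1/40))² = (275 + 9/10)² = (2759/10)² = 7612081/100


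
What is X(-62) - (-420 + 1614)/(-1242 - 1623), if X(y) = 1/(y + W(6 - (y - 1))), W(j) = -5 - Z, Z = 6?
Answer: 28099/69715 ≈ 0.40306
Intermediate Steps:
W(j) = -11 (W(j) = -5 - 1*6 = -5 - 6 = -11)
X(y) = 1/(-11 + y) (X(y) = 1/(y - 11) = 1/(-11 + y))
X(-62) - (-420 + 1614)/(-1242 - 1623) = 1/(-11 - 62) - (-420 + 1614)/(-1242 - 1623) = 1/(-73) - 1194/(-2865) = -1/73 - 1194*(-1)/2865 = -1/73 - 1*(-398/955) = -1/73 + 398/955 = 28099/69715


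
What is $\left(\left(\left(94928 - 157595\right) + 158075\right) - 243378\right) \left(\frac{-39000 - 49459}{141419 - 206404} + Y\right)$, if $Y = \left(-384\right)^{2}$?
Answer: $- \frac{283584996822686}{12997} \approx -2.1819 \cdot 10^{10}$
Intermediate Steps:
$Y = 147456$
$\left(\left(\left(94928 - 157595\right) + 158075\right) - 243378\right) \left(\frac{-39000 - 49459}{141419 - 206404} + Y\right) = \left(\left(\left(94928 - 157595\right) + 158075\right) - 243378\right) \left(\frac{-39000 - 49459}{141419 - 206404} + 147456\right) = \left(\left(-62667 + 158075\right) - 243378\right) \left(- \frac{88459}{-64985} + 147456\right) = \left(95408 - 243378\right) \left(\left(-88459\right) \left(- \frac{1}{64985}\right) + 147456\right) = - 147970 \left(\frac{88459}{64985} + 147456\right) = \left(-147970\right) \frac{9582516619}{64985} = - \frac{283584996822686}{12997}$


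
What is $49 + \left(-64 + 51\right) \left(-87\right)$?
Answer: $1180$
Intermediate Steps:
$49 + \left(-64 + 51\right) \left(-87\right) = 49 - -1131 = 49 + 1131 = 1180$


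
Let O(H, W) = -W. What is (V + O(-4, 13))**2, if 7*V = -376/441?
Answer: 1640817049/9529569 ≈ 172.18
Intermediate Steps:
V = -376/3087 (V = (-376/441)/7 = (-376*1/441)/7 = (1/7)*(-376/441) = -376/3087 ≈ -0.12180)
(V + O(-4, 13))**2 = (-376/3087 - 1*13)**2 = (-376/3087 - 13)**2 = (-40507/3087)**2 = 1640817049/9529569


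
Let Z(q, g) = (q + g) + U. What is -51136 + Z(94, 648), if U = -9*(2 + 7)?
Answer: -50475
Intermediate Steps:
U = -81 (U = -9*9 = -81)
Z(q, g) = -81 + g + q (Z(q, g) = (q + g) - 81 = (g + q) - 81 = -81 + g + q)
-51136 + Z(94, 648) = -51136 + (-81 + 648 + 94) = -51136 + 661 = -50475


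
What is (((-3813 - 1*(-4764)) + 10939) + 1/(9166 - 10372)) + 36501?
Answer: 58359545/1206 ≈ 48391.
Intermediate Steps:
(((-3813 - 1*(-4764)) + 10939) + 1/(9166 - 10372)) + 36501 = (((-3813 + 4764) + 10939) + 1/(-1206)) + 36501 = ((951 + 10939) - 1/1206) + 36501 = (11890 - 1/1206) + 36501 = 14339339/1206 + 36501 = 58359545/1206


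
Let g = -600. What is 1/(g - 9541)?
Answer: -1/10141 ≈ -9.8610e-5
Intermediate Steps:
1/(g - 9541) = 1/(-600 - 9541) = 1/(-10141) = -1/10141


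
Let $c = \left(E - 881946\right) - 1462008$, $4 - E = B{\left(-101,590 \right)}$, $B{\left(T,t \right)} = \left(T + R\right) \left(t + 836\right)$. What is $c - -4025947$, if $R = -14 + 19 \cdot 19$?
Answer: $1331201$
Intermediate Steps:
$R = 347$ ($R = -14 + 361 = 347$)
$B{\left(T,t \right)} = \left(347 + T\right) \left(836 + t\right)$ ($B{\left(T,t \right)} = \left(T + 347\right) \left(t + 836\right) = \left(347 + T\right) \left(836 + t\right)$)
$E = -350792$ ($E = 4 - \left(290092 + 347 \cdot 590 + 836 \left(-101\right) - 59590\right) = 4 - \left(290092 + 204730 - 84436 - 59590\right) = 4 - 350796 = -350792$)
$c = -2694746$ ($c = \left(-350792 - 881946\right) - 1462008 = -1232738 - 1462008 = -2694746$)
$c - -4025947 = -2694746 - -4025947 = -2694746 + 4025947 = 1331201$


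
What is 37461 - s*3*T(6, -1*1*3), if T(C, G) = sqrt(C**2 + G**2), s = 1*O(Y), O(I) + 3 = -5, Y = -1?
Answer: 37461 + 72*sqrt(5) ≈ 37622.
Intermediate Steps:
O(I) = -8 (O(I) = -3 - 5 = -8)
s = -8 (s = 1*(-8) = -8)
37461 - s*3*T(6, -1*1*3) = 37461 - (-8*3)*sqrt(6**2 + (-1*1*3)**2) = 37461 - (-24)*sqrt(36 + (-1*3)**2) = 37461 - (-24)*sqrt(36 + (-3)**2) = 37461 - (-24)*sqrt(36 + 9) = 37461 - (-24)*sqrt(45) = 37461 - (-24)*3*sqrt(5) = 37461 - (-72)*sqrt(5) = 37461 + 72*sqrt(5)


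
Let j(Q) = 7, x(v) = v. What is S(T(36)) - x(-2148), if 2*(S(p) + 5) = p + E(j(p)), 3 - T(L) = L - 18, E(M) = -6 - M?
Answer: 2129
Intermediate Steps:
T(L) = 21 - L (T(L) = 3 - (L - 18) = 3 - (-18 + L) = 3 + (18 - L) = 21 - L)
S(p) = -23/2 + p/2 (S(p) = -5 + (p + (-6 - 1*7))/2 = -5 + (p + (-6 - 7))/2 = -5 + (p - 13)/2 = -5 + (-13 + p)/2 = -5 + (-13/2 + p/2) = -23/2 + p/2)
S(T(36)) - x(-2148) = (-23/2 + (21 - 1*36)/2) - 1*(-2148) = (-23/2 + (21 - 36)/2) + 2148 = (-23/2 + (½)*(-15)) + 2148 = (-23/2 - 15/2) + 2148 = -19 + 2148 = 2129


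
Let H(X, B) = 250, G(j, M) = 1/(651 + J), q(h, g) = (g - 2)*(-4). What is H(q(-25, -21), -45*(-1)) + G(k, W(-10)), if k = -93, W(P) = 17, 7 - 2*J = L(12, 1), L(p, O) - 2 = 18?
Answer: 322252/1289 ≈ 250.00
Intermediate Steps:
L(p, O) = 20 (L(p, O) = 2 + 18 = 20)
J = -13/2 (J = 7/2 - ½*20 = 7/2 - 10 = -13/2 ≈ -6.5000)
q(h, g) = 8 - 4*g (q(h, g) = (-2 + g)*(-4) = 8 - 4*g)
G(j, M) = 2/1289 (G(j, M) = 1/(651 - 13/2) = 1/(1289/2) = 2/1289)
H(q(-25, -21), -45*(-1)) + G(k, W(-10)) = 250 + 2/1289 = 322252/1289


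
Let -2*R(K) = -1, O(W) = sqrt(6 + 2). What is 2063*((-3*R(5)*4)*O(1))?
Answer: -24756*sqrt(2) ≈ -35010.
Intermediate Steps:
O(W) = 2*sqrt(2) (O(W) = sqrt(8) = 2*sqrt(2))
R(K) = 1/2 (R(K) = -1/2*(-1) = 1/2)
2063*((-3*R(5)*4)*O(1)) = 2063*((-3*1/2*4)*(2*sqrt(2))) = 2063*((-3/2*4)*(2*sqrt(2))) = 2063*(-12*sqrt(2)) = -24756*sqrt(2)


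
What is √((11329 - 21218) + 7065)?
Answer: 2*I*√706 ≈ 53.141*I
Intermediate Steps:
√((11329 - 21218) + 7065) = √(-9889 + 7065) = √(-2824) = 2*I*√706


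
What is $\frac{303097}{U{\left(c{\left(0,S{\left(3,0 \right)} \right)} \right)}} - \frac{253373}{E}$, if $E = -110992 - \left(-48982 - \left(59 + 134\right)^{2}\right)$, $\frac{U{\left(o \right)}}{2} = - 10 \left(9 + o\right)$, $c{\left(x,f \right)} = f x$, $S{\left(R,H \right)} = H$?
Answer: $- \frac{7459377677}{4456980} \approx -1673.6$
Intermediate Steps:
$U{\left(o \right)} = -180 - 20 o$ ($U{\left(o \right)} = 2 \left(- 10 \left(9 + o\right)\right) = 2 \left(-90 - 10 o\right) = -180 - 20 o$)
$E = -24761$ ($E = -110992 - \left(-48982 - 193^{2}\right) = -110992 - \left(-48982 - 37249\right) = -110992 - -86231 = -110992 + 86231 = -24761$)
$\frac{303097}{U{\left(c{\left(0,S{\left(3,0 \right)} \right)} \right)}} - \frac{253373}{E} = \frac{303097}{-180 - 20 \cdot 0 \cdot 0} - \frac{253373}{-24761} = \frac{303097}{-180 - 0} - - \frac{253373}{24761} = \frac{303097}{-180 + 0} + \frac{253373}{24761} = \frac{303097}{-180} + \frac{253373}{24761} = 303097 \left(- \frac{1}{180}\right) + \frac{253373}{24761} = - \frac{303097}{180} + \frac{253373}{24761} = - \frac{7459377677}{4456980}$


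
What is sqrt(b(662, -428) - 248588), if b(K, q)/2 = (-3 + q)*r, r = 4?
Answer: 6*I*sqrt(7001) ≈ 502.03*I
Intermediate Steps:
b(K, q) = -24 + 8*q (b(K, q) = 2*((-3 + q)*4) = 2*(-12 + 4*q) = -24 + 8*q)
sqrt(b(662, -428) - 248588) = sqrt((-24 + 8*(-428)) - 248588) = sqrt((-24 - 3424) - 248588) = sqrt(-3448 - 248588) = sqrt(-252036) = 6*I*sqrt(7001)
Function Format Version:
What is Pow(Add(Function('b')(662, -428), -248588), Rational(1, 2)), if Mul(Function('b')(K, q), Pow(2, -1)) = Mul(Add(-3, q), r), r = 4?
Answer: Mul(6, I, Pow(7001, Rational(1, 2))) ≈ Mul(502.03, I)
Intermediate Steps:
Function('b')(K, q) = Add(-24, Mul(8, q)) (Function('b')(K, q) = Mul(2, Mul(Add(-3, q), 4)) = Mul(2, Add(-12, Mul(4, q))) = Add(-24, Mul(8, q)))
Pow(Add(Function('b')(662, -428), -248588), Rational(1, 2)) = Pow(Add(Add(-24, Mul(8, -428)), -248588), Rational(1, 2)) = Pow(Add(Add(-24, -3424), -248588), Rational(1, 2)) = Pow(Add(-3448, -248588), Rational(1, 2)) = Pow(-252036, Rational(1, 2)) = Mul(6, I, Pow(7001, Rational(1, 2)))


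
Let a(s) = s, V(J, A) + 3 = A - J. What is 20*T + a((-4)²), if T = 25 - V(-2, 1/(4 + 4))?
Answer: 1067/2 ≈ 533.50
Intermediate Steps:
V(J, A) = -3 + A - J (V(J, A) = -3 + (A - J) = -3 + A - J)
T = 207/8 (T = 25 - (-3 + 1/(4 + 4) - 1*(-2)) = 25 - (-3 + 1/8 + 2) = 25 - (-3 + ⅛ + 2) = 25 - 1*(-7/8) = 25 + 7/8 = 207/8 ≈ 25.875)
20*T + a((-4)²) = 20*(207/8) + (-4)² = 1035/2 + 16 = 1067/2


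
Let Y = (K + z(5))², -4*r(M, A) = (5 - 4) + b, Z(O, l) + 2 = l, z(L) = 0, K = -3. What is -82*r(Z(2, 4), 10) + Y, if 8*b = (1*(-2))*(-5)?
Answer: 441/8 ≈ 55.125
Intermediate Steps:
b = 5/4 (b = ((1*(-2))*(-5))/8 = (-2*(-5))/8 = (⅛)*10 = 5/4 ≈ 1.2500)
Z(O, l) = -2 + l
r(M, A) = -9/16 (r(M, A) = -((5 - 4) + 5/4)/4 = -(1 + 5/4)/4 = -¼*9/4 = -9/16)
Y = 9 (Y = (-3 + 0)² = (-3)² = 9)
-82*r(Z(2, 4), 10) + Y = -82*(-9/16) + 9 = 369/8 + 9 = 441/8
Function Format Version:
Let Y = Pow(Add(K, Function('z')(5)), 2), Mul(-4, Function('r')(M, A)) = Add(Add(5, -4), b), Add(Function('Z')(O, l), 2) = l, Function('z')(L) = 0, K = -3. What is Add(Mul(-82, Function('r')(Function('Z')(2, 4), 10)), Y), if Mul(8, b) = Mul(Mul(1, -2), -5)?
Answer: Rational(441, 8) ≈ 55.125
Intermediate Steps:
b = Rational(5, 4) (b = Mul(Rational(1, 8), Mul(Mul(1, -2), -5)) = Mul(Rational(1, 8), Mul(-2, -5)) = Mul(Rational(1, 8), 10) = Rational(5, 4) ≈ 1.2500)
Function('Z')(O, l) = Add(-2, l)
Function('r')(M, A) = Rational(-9, 16) (Function('r')(M, A) = Mul(Rational(-1, 4), Add(Add(5, -4), Rational(5, 4))) = Mul(Rational(-1, 4), Add(1, Rational(5, 4))) = Mul(Rational(-1, 4), Rational(9, 4)) = Rational(-9, 16))
Y = 9 (Y = Pow(Add(-3, 0), 2) = Pow(-3, 2) = 9)
Add(Mul(-82, Function('r')(Function('Z')(2, 4), 10)), Y) = Add(Mul(-82, Rational(-9, 16)), 9) = Add(Rational(369, 8), 9) = Rational(441, 8)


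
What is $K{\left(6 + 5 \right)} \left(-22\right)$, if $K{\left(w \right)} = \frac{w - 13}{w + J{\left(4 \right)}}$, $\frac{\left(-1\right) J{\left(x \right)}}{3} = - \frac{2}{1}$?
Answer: $\frac{44}{17} \approx 2.5882$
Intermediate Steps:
$J{\left(x \right)} = 6$ ($J{\left(x \right)} = - 3 \left(- \frac{2}{1}\right) = - 3 \left(\left(-2\right) 1\right) = \left(-3\right) \left(-2\right) = 6$)
$K{\left(w \right)} = \frac{-13 + w}{6 + w}$ ($K{\left(w \right)} = \frac{w - 13}{w + 6} = \frac{-13 + w}{6 + w}$)
$K{\left(6 + 5 \right)} \left(-22\right) = \frac{-13 + \left(6 + 5\right)}{6 + \left(6 + 5\right)} \left(-22\right) = \frac{-13 + 11}{6 + 11} \left(-22\right) = \frac{1}{17} \left(-2\right) \left(-22\right) = \left(- \frac{2}{17}\right) \left(-22\right) = \frac{44}{17}$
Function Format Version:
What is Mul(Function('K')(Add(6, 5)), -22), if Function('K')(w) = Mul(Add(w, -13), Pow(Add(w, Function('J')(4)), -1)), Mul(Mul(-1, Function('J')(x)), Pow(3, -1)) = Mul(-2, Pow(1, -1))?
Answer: Rational(44, 17) ≈ 2.5882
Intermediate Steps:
Function('J')(x) = 6 (Function('J')(x) = Mul(-3, Mul(-2, Pow(1, -1))) = Mul(-3, Mul(-2, 1)) = Mul(-3, -2) = 6)
Function('K')(w) = Mul(Pow(Add(6, w), -1), Add(-13, w)) (Function('K')(w) = Mul(Add(w, -13), Pow(Add(w, 6), -1)) = Mul(Add(-13, w), Pow(Add(6, w), -1)) = Mul(Pow(Add(6, w), -1), Add(-13, w)))
Mul(Function('K')(Add(6, 5)), -22) = Mul(Mul(Pow(Add(6, Add(6, 5)), -1), Add(-13, Add(6, 5))), -22) = Mul(Mul(Pow(Add(6, 11), -1), Add(-13, 11)), -22) = Mul(Mul(Pow(17, -1), -2), -22) = Mul(Mul(Rational(1, 17), -2), -22) = Mul(Rational(-2, 17), -22) = Rational(44, 17)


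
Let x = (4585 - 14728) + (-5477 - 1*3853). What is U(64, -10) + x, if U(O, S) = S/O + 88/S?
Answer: -3117113/160 ≈ -19482.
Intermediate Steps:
U(O, S) = 88/S + S/O
x = -19473 (x = -10143 + (-5477 - 3853) = -10143 - 9330 = -19473)
U(64, -10) + x = (88/(-10) - 10/64) - 19473 = (88*(-⅒) - 10*1/64) - 19473 = (-44/5 - 5/32) - 19473 = -1433/160 - 19473 = -3117113/160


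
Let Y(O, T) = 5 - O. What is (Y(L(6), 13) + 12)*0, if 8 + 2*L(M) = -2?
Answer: 0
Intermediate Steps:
L(M) = -5 (L(M) = -4 + (½)*(-2) = -4 - 1 = -5)
(Y(L(6), 13) + 12)*0 = ((5 - 1*(-5)) + 12)*0 = ((5 + 5) + 12)*0 = (10 + 12)*0 = 22*0 = 0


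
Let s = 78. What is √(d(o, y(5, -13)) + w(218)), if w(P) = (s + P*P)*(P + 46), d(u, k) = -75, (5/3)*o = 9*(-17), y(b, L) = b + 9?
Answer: 3*√1396317 ≈ 3545.0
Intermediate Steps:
y(b, L) = 9 + b
o = -459/5 (o = 3*(9*(-17))/5 = (⅗)*(-153) = -459/5 ≈ -91.800)
w(P) = (46 + P)*(78 + P²) (w(P) = (78 + P*P)*(P + 46) = (78 + P²)*(46 + P) = (46 + P)*(78 + P²))
√(d(o, y(5, -13)) + w(218)) = √(-75 + (3588 + 218³ + 46*218² + 78*218)) = √(-75 + (3588 + 10360232 + 46*47524 + 17004)) = √(-75 + (3588 + 10360232 + 2186104 + 17004)) = √(-75 + 12566928) = √12566853 = 3*√1396317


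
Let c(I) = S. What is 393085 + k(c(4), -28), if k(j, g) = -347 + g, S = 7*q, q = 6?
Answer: 392710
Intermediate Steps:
S = 42 (S = 7*6 = 42)
c(I) = 42
393085 + k(c(4), -28) = 393085 + (-347 - 28) = 393085 - 375 = 392710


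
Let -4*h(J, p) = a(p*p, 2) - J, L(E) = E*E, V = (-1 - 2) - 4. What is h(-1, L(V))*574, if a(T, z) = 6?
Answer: -2009/2 ≈ -1004.5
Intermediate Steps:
V = -7 (V = -3 - 4 = -7)
L(E) = E²
h(J, p) = -3/2 + J/4 (h(J, p) = -(6 - J)/4 = -3/2 + J/4)
h(-1, L(V))*574 = (-3/2 + (¼)*(-1))*574 = (-3/2 - ¼)*574 = -7/4*574 = -2009/2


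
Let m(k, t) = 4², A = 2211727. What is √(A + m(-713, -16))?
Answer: √2211743 ≈ 1487.2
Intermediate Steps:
m(k, t) = 16
√(A + m(-713, -16)) = √(2211727 + 16) = √2211743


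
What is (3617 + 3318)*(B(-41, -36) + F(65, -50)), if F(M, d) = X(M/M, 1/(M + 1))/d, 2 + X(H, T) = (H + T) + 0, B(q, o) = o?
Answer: -32937089/132 ≈ -2.4952e+5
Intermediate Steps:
X(H, T) = -2 + H + T (X(H, T) = -2 + ((H + T) + 0) = -2 + (H + T) = -2 + H + T)
F(M, d) = (-1 + 1/(1 + M))/d (F(M, d) = (-2 + M/M + 1/(M + 1))/d = (-2 + 1 + 1/(1 + M))/d = (-1 + 1/(1 + M))/d)
(3617 + 3318)*(B(-41, -36) + F(65, -50)) = (3617 + 3318)*(-36 - 1*65/(-50*(1 + 65))) = 6935*(-36 - 1*65*(-1/50)/66) = 6935*(-36 - 1*65*(-1/50)*1/66) = 6935*(-36 + 13/660) = 6935*(-23747/660) = -32937089/132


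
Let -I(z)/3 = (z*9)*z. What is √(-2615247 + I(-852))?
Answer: 9*I*√274255 ≈ 4713.2*I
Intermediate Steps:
I(z) = -27*z² (I(z) = -3*z*9*z = -3*9*z*z = -27*z²)
√(-2615247 + I(-852)) = √(-2615247 - 27*(-852)²) = √(-2615247 - 27*725904) = √(-2615247 - 19599408) = √(-22214655) = 9*I*√274255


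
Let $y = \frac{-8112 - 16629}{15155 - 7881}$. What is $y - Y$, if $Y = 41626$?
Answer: $- \frac{302812265}{7274} \approx -41629.0$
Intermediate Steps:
$y = - \frac{24741}{7274} \approx -3.4013$
$y - Y = - \frac{24741}{7274} - 41626 = - \frac{302812265}{7274}$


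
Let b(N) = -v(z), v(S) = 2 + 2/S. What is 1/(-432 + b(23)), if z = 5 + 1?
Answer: -3/1303 ≈ -0.0023024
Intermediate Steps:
z = 6
v(S) = 2 + 2/S
b(N) = -7/3 (b(N) = -(2 + 2/6) = -(2 + 2*(⅙)) = -(2 + ⅓) = -1*7/3 = -7/3)
1/(-432 + b(23)) = 1/(-432 - 7/3) = 1/(-1303/3) = -3/1303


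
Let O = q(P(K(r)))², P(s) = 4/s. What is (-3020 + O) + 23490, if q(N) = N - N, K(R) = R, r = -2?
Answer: 20470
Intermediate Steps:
q(N) = 0
O = 0 (O = 0² = 0)
(-3020 + O) + 23490 = (-3020 + 0) + 23490 = -3020 + 23490 = 20470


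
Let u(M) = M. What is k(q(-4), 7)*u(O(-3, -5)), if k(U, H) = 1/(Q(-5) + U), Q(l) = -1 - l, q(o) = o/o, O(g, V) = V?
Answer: -1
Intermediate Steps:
q(o) = 1
k(U, H) = 1/(4 + U) (k(U, H) = 1/((-1 - 1*(-5)) + U) = 1/((-1 + 5) + U) = 1/(4 + U))
k(q(-4), 7)*u(O(-3, -5)) = -5/(4 + 1) = -5/5 = (1/5)*(-5) = -1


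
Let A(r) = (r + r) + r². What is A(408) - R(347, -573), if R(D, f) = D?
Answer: 166933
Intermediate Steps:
A(r) = r² + 2*r (A(r) = 2*r + r² = r² + 2*r)
A(408) - R(347, -573) = 408*(2 + 408) - 1*347 = 408*410 - 347 = 167280 - 347 = 166933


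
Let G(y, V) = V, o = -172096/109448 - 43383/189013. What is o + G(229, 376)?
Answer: 967633886249/2585886853 ≈ 374.20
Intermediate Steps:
o = -4659570479/2585886853 (o = -172096*1/109448 - 43383*1/189013 = -21512/13681 - 43383/189013 = -4659570479/2585886853 ≈ -1.8019)
o + G(229, 376) = -4659570479/2585886853 + 376 = 967633886249/2585886853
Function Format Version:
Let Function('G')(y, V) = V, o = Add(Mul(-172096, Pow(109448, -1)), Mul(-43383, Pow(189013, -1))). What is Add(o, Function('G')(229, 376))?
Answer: Rational(967633886249, 2585886853) ≈ 374.20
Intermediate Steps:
o = Rational(-4659570479, 2585886853) (o = Add(Mul(-172096, Rational(1, 109448)), Mul(-43383, Rational(1, 189013))) = Add(Rational(-21512, 13681), Rational(-43383, 189013)) = Rational(-4659570479, 2585886853) ≈ -1.8019)
Add(o, Function('G')(229, 376)) = Add(Rational(-4659570479, 2585886853), 376) = Rational(967633886249, 2585886853)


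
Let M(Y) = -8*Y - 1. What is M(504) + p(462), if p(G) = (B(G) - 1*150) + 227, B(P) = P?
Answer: -3494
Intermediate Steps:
M(Y) = -1 - 8*Y
p(G) = 77 + G (p(G) = (G - 1*150) + 227 = (G - 150) + 227 = (-150 + G) + 227 = 77 + G)
M(504) + p(462) = (-1 - 8*504) + (77 + 462) = (-1 - 4032) + 539 = -4033 + 539 = -3494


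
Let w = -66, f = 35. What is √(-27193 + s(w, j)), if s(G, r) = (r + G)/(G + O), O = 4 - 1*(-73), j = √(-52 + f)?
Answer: √(-3291079 + 11*I*√17)/11 ≈ 0.0011364 + 164.92*I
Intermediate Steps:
j = I*√17 (j = √(-52 + 35) = √(-17) = I*√17 ≈ 4.1231*I)
O = 77 (O = 4 + 73 = 77)
s(G, r) = (G + r)/(77 + G) (s(G, r) = (r + G)/(G + 77) = (G + r)/(77 + G))
√(-27193 + s(w, j)) = √(-27193 + (-66 + I*√17)/(77 - 66)) = √(-27193 + (-66 + I*√17)/11) = √(-27193 + (-6 + I*√17/11)) = √(-27199 + I*√17/11)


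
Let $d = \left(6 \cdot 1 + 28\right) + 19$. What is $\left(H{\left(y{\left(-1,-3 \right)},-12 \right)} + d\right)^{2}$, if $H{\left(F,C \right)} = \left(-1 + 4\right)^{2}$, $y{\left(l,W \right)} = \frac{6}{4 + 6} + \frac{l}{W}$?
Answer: $3844$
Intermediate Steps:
$y{\left(l,W \right)} = \frac{3}{5} + \frac{l}{W}$ ($y{\left(l,W \right)} = \frac{6}{10} + \frac{l}{W} = 6 \cdot \frac{1}{10} + \frac{l}{W} = \frac{3}{5} + \frac{l}{W}$)
$H{\left(F,C \right)} = 9$ ($H{\left(F,C \right)} = 3^{2} = 9$)
$d = 53$ ($d = \left(6 + 28\right) + 19 = 34 + 19 = 53$)
$\left(H{\left(y{\left(-1,-3 \right)},-12 \right)} + d\right)^{2} = \left(9 + 53\right)^{2} = 62^{2} = 3844$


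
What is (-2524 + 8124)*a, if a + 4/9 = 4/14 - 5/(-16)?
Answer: 7750/9 ≈ 861.11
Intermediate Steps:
a = 155/1008 (a = -4/9 + (4/14 - 5/(-16)) = -4/9 + (4*(1/14) - 5*(-1/16)) = -4/9 + (2/7 + 5/16) = -4/9 + 67/112 = 155/1008 ≈ 0.15377)
(-2524 + 8124)*a = (-2524 + 8124)*(155/1008) = 5600*(155/1008) = 7750/9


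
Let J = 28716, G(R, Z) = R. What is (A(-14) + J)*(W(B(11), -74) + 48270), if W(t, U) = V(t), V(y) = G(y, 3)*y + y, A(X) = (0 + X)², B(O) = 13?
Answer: 1400844224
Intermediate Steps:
A(X) = X²
V(y) = y + y² (V(y) = y*y + y = y² + y = y + y²)
W(t, U) = t*(1 + t)
(A(-14) + J)*(W(B(11), -74) + 48270) = ((-14)² + 28716)*(13*(1 + 13) + 48270) = (196 + 28716)*(13*14 + 48270) = 28912*(182 + 48270) = 28912*48452 = 1400844224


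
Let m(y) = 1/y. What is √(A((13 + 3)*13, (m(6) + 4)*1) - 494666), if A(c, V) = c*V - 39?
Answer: 7*I*√90705/3 ≈ 702.74*I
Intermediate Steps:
A(c, V) = -39 + V*c (A(c, V) = V*c - 39 = -39 + V*c)
√(A((13 + 3)*13, (m(6) + 4)*1) - 494666) = √((-39 + ((1/6 + 4)*1)*((13 + 3)*13)) - 494666) = √((-39 + ((⅙ + 4)*1)*(16*13)) - 494666) = √((-39 + ((25/6)*1)*208) - 494666) = √((-39 + (25/6)*208) - 494666) = √((-39 + 2600/3) - 494666) = √(2483/3 - 494666) = √(-1481515/3) = 7*I*√90705/3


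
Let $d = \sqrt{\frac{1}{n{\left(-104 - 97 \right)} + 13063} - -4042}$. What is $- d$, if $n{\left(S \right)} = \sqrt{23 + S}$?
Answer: $- \sqrt{\frac{52800647 + 4042 i \sqrt{178}}{13063 + i \sqrt{178}}} \approx -63.577 + 6.1489 \cdot 10^{-10} i$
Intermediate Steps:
$d = \sqrt{4042 + \frac{1}{13063 + i \sqrt{178}}}$ ($d = \sqrt{\frac{1}{\sqrt{23 - 201} + 13063} - -4042} = \sqrt{\frac{1}{\sqrt{23 - 201} + 13063} + 4042} = \sqrt{\frac{1}{\sqrt{-178} + 13063} + 4042} = \sqrt{\frac{1}{i \sqrt{178} + 13063} + 4042} = \sqrt{\frac{1}{13063 + i \sqrt{178}} + 4042} = \sqrt{4042 + \frac{1}{13063 + i \sqrt{178}}} \approx 63.577 - 5.0 \cdot 10^{-10} i$)
$- d = - \sqrt{\frac{52800647 + 4042 i \sqrt{178}}{13063 + i \sqrt{178}}}$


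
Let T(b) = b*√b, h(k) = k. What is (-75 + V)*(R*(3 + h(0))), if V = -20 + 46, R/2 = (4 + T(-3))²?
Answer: 3234 + 7056*I*√3 ≈ 3234.0 + 12221.0*I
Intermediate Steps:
T(b) = b^(3/2)
R = 2*(4 - 3*I*√3)² (R = 2*(4 + (-3)^(3/2))² = 2*(4 - 3*I*√3)² ≈ -22.0 - 83.138*I)
V = 26
(-75 + V)*(R*(3 + h(0))) = (-75 + 26)*((-22 - 48*I*√3)*(3 + 0)) = -49*(-22 - 48*I*√3)*3 = -49*(-66 - 144*I*√3) = 3234 + 7056*I*√3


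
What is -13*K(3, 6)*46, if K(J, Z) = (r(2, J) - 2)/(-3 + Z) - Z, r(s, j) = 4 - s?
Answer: 3588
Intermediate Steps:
K(J, Z) = -Z (K(J, Z) = ((4 - 1*2) - 2)/(-3 + Z) - Z = ((4 - 2) - 2)/(-3 + Z) - Z = (2 - 2)/(-3 + Z) - Z = 0/(-3 + Z) - Z = 0 - Z = -Z)
-13*K(3, 6)*46 = -(-13)*6*46 = -13*(-6)*46 = 78*46 = 3588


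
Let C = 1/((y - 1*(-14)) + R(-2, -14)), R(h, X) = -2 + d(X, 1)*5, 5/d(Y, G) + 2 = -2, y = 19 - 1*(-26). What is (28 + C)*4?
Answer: 22752/203 ≈ 112.08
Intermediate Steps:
y = 45 (y = 19 + 26 = 45)
d(Y, G) = -5/4 (d(Y, G) = 5/(-2 - 2) = 5/(-4) = 5*(-¼) = -5/4)
R(h, X) = -33/4 (R(h, X) = -2 - 5/4*5 = -2 - 25/4 = -33/4)
C = 4/203 (C = 1/((45 - 1*(-14)) - 33/4) = 1/((45 + 14) - 33/4) = 1/(59 - 33/4) = 1/(203/4) = 4/203 ≈ 0.019704)
(28 + C)*4 = (28 + 4/203)*4 = (5688/203)*4 = 22752/203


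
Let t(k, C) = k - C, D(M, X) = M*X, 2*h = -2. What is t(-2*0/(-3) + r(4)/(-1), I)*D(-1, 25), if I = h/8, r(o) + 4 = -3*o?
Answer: -3225/8 ≈ -403.13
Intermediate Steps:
r(o) = -4 - 3*o
h = -1 (h = (½)*(-2) = -1)
I = -⅛ (I = -1/8 = -1*⅛ = -⅛ ≈ -0.12500)
t(-2*0/(-3) + r(4)/(-1), I)*D(-1, 25) = ((-2*0/(-3) + (-4 - 3*4)/(-1)) - 1*(-⅛))*(-1*25) = ((0*(-⅓) + (-4 - 12)*(-1)) + ⅛)*(-25) = ((0 - 16*(-1)) + ⅛)*(-25) = ((0 + 16) + ⅛)*(-25) = (16 + ⅛)*(-25) = (129/8)*(-25) = -3225/8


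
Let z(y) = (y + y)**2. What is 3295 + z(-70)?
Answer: 22895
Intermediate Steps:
z(y) = 4*y**2 (z(y) = (2*y)**2 = 4*y**2)
3295 + z(-70) = 3295 + 4*(-70)**2 = 3295 + 4*4900 = 3295 + 19600 = 22895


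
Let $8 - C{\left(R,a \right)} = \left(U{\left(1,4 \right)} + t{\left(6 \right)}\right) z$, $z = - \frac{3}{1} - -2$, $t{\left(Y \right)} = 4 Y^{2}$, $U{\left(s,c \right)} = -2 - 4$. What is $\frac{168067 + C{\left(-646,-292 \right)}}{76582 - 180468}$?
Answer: $- \frac{168213}{103886} \approx -1.6192$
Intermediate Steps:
$U{\left(s,c \right)} = -6$ ($U{\left(s,c \right)} = -2 - 4 = -6$)
$z = -1$ ($z = \left(-3\right) 1 + 2 = -3 + 2 = -1$)
$C{\left(R,a \right)} = 146$ ($C{\left(R,a \right)} = 8 - \left(-6 + 4 \cdot 6^{2}\right) \left(-1\right) = 8 - \left(-6 + 4 \cdot 36\right) \left(-1\right) = 8 - \left(-6 + 144\right) \left(-1\right) = 8 - 138 \left(-1\right) = 8 - -138 = 8 + 138 = 146$)
$\frac{168067 + C{\left(-646,-292 \right)}}{76582 - 180468} = \frac{168067 + 146}{76582 - 180468} = \frac{168213}{-103886} = 168213 \left(- \frac{1}{103886}\right) = - \frac{168213}{103886}$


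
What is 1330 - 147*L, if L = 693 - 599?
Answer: -12488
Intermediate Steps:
L = 94
1330 - 147*L = 1330 - 147*94 = 1330 - 13818 = -12488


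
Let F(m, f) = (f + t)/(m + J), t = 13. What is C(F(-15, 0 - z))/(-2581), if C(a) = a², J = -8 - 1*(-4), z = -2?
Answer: -225/931741 ≈ -0.00024148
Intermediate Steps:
J = -4 (J = -8 + 4 = -4)
F(m, f) = (13 + f)/(-4 + m) (F(m, f) = (f + 13)/(m - 4) = (13 + f)/(-4 + m))
C(F(-15, 0 - z))/(-2581) = ((13 + (0 - 1*(-2)))/(-4 - 15))²/(-2581) = ((13 + (0 + 2))/(-19))²*(-1/2581) = (-(13 + 2)/19)²*(-1/2581) = (-1/19*15)²*(-1/2581) = (-15/19)²*(-1/2581) = (225/361)*(-1/2581) = -225/931741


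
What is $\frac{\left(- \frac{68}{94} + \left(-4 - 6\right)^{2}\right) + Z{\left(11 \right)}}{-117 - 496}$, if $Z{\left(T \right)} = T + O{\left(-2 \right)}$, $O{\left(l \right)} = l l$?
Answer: $- \frac{5371}{28811} \approx -0.18642$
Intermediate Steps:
$O{\left(l \right)} = l^{2}$
$Z{\left(T \right)} = 4 + T$ ($Z{\left(T \right)} = T + \left(-2\right)^{2} = T + 4 = 4 + T$)
$\frac{\left(- \frac{68}{94} + \left(-4 - 6\right)^{2}\right) + Z{\left(11 \right)}}{-117 - 496} = \frac{\left(- \frac{68}{94} + \left(-4 - 6\right)^{2}\right) + \left(4 + 11\right)}{-117 - 496} = \frac{\left(\left(-68\right) \frac{1}{94} + \left(-10\right)^{2}\right) + 15}{-613} = \left(\left(- \frac{34}{47} + 100\right) + 15\right) \left(- \frac{1}{613}\right) = \left(\frac{4666}{47} + 15\right) \left(- \frac{1}{613}\right) = \frac{5371}{47} \left(- \frac{1}{613}\right) = - \frac{5371}{28811}$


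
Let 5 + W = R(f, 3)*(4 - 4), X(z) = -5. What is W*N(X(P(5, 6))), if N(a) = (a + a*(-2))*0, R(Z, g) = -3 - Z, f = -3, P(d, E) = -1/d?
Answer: 0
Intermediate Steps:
N(a) = 0 (N(a) = (a - 2*a)*0 = -a*0 = 0)
W = -5 (W = -5 + (-3 - 1*(-3))*(4 - 4) = -5 + (-3 + 3)*0 = -5 + 0*0 = -5 + 0 = -5)
W*N(X(P(5, 6))) = -5*0 = 0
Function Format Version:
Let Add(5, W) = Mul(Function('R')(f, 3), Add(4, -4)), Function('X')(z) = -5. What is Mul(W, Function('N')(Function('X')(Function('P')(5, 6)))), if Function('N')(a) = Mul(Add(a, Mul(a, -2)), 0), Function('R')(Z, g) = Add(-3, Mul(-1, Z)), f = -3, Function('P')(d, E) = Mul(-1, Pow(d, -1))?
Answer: 0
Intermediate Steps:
Function('N')(a) = 0 (Function('N')(a) = Mul(Add(a, Mul(-2, a)), 0) = Mul(Mul(-1, a), 0) = 0)
W = -5 (W = Add(-5, Mul(Add(-3, Mul(-1, -3)), Add(4, -4))) = Add(-5, Mul(Add(-3, 3), 0)) = Add(-5, Mul(0, 0)) = Add(-5, 0) = -5)
Mul(W, Function('N')(Function('X')(Function('P')(5, 6)))) = Mul(-5, 0) = 0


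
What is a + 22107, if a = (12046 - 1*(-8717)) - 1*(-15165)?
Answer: 58035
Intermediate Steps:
a = 35928 (a = (12046 + 8717) + 15165 = 20763 + 15165 = 35928)
a + 22107 = 35928 + 22107 = 58035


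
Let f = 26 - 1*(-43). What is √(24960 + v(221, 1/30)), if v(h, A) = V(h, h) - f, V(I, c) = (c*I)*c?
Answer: 8*√169043 ≈ 3289.2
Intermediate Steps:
f = 69 (f = 26 + 43 = 69)
V(I, c) = I*c² (V(I, c) = (I*c)*c = I*c²)
v(h, A) = -69 + h³ (v(h, A) = h*h² - 1*69 = h³ - 69 = -69 + h³)
√(24960 + v(221, 1/30)) = √(24960 + (-69 + 221³)) = √(24960 + (-69 + 10793861)) = √(24960 + 10793792) = √10818752 = 8*√169043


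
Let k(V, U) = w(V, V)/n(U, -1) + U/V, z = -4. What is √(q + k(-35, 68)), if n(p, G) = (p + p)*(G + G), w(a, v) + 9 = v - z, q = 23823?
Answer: √33733207270/1190 ≈ 154.34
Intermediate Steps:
w(a, v) = -5 + v (w(a, v) = -9 + (v - 1*(-4)) = -9 + (v + 4) = -9 + (4 + v) = -5 + v)
n(p, G) = 4*G*p (n(p, G) = (2*p)*(2*G) = 4*G*p)
k(V, U) = U/V - (-5 + V)/(4*U) (k(V, U) = (-5 + V)/((4*(-1)*U)) + U/V = (-5 + V)/((-4*U)) + U/V = (-5 + V)*(-1/(4*U)) + U/V = -(-5 + V)/(4*U) + U/V = U/V - (-5 + V)/(4*U))
√(q + k(-35, 68)) = √(23823 + (68² + (¼)*(-35)*(5 - 1*(-35)))/(68*(-35))) = √(23823 + (1/68)*(-1/35)*(4624 + (¼)*(-35)*(5 + 35))) = √(23823 + (1/68)*(-1/35)*(4624 + (¼)*(-35)*40)) = √(23823 + (1/68)*(-1/35)*(4624 - 350)) = √(23823 + (1/68)*(-1/35)*4274) = √(23823 - 2137/1190) = √(28347233/1190) = √33733207270/1190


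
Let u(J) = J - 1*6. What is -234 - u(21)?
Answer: -249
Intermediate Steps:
u(J) = -6 + J (u(J) = J - 6 = -6 + J)
-234 - u(21) = -234 - (-6 + 21) = -234 - 1*15 = -234 - 15 = -249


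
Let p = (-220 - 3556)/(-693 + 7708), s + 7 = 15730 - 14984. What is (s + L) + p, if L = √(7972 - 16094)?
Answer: 5180309/7015 + I*√8122 ≈ 738.46 + 90.122*I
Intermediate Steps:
L = I*√8122 (L = √(-8122) = I*√8122 ≈ 90.122*I)
s = 739 (s = -7 + (15730 - 14984) = -7 + 746 = 739)
p = -3776/7015 ≈ -0.53827
(s + L) + p = (739 + I*√8122) - 3776/7015 = 5180309/7015 + I*√8122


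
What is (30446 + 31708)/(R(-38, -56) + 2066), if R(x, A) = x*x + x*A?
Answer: 31077/2819 ≈ 11.024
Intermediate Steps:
R(x, A) = x² + A*x
(30446 + 31708)/(R(-38, -56) + 2066) = (30446 + 31708)/(-38*(-56 - 38) + 2066) = 62154/(-38*(-94) + 2066) = 62154/(3572 + 2066) = 62154/5638 = 62154*(1/5638) = 31077/2819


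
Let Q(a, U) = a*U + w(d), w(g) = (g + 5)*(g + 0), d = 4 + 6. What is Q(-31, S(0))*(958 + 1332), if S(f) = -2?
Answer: 485480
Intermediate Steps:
d = 10
w(g) = g*(5 + g) (w(g) = (5 + g)*g = g*(5 + g))
Q(a, U) = 150 + U*a (Q(a, U) = a*U + 10*(5 + 10) = U*a + 10*15 = U*a + 150 = 150 + U*a)
Q(-31, S(0))*(958 + 1332) = (150 - 2*(-31))*(958 + 1332) = (150 + 62)*2290 = 212*2290 = 485480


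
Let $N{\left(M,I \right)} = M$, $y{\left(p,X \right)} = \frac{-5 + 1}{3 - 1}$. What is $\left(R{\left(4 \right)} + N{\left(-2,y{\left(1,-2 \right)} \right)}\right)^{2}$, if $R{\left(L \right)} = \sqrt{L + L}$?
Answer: $12 - 8 \sqrt{2} \approx 0.68629$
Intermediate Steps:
$y{\left(p,X \right)} = -2$ ($y{\left(p,X \right)} = - \frac{4}{2} = \left(-4\right) \frac{1}{2} = -2$)
$R{\left(L \right)} = \sqrt{2} \sqrt{L}$ ($R{\left(L \right)} = \sqrt{2 L} = \sqrt{2} \sqrt{L}$)
$\left(R{\left(4 \right)} + N{\left(-2,y{\left(1,-2 \right)} \right)}\right)^{2} = \left(\sqrt{2} \sqrt{4} - 2\right)^{2} = \left(\sqrt{2} \cdot 2 - 2\right)^{2} = \left(2 \sqrt{2} - 2\right)^{2} = \left(-2 + 2 \sqrt{2}\right)^{2}$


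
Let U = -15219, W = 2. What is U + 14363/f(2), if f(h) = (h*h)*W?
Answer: -107389/8 ≈ -13424.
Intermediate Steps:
f(h) = 2*h² (f(h) = (h*h)*2 = h²*2 = 2*h²)
U + 14363/f(2) = -15219 + 14363/((2*2²)) = -15219 + 14363/((2*4)) = -15219 + 14363/8 = -107389/8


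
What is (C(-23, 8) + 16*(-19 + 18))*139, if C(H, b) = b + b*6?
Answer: 5560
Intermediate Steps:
C(H, b) = 7*b (C(H, b) = b + 6*b = 7*b)
(C(-23, 8) + 16*(-19 + 18))*139 = (7*8 + 16*(-19 + 18))*139 = (56 + 16*(-1))*139 = (56 - 16)*139 = 40*139 = 5560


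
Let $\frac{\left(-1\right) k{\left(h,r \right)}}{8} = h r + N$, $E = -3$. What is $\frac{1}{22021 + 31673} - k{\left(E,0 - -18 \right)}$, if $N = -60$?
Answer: $- \frac{48968927}{53694} \approx -912.0$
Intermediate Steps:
$k{\left(h,r \right)} = 480 - 8 h r$ ($k{\left(h,r \right)} = - 8 \left(h r - 60\right) = - 8 \left(-60 + h r\right) = 480 - 8 h r$)
$\frac{1}{22021 + 31673} - k{\left(E,0 - -18 \right)} = \frac{1}{22021 + 31673} - \left(480 - - 24 \left(0 - -18\right)\right) = \frac{1}{53694} - \left(480 - - 24 \left(0 + 18\right)\right) = \frac{1}{53694} - \left(480 - \left(-24\right) 18\right) = \frac{1}{53694} - \left(480 + 432\right) = \frac{1}{53694} - 912 = - \frac{48968927}{53694}$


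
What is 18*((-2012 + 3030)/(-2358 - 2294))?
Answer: -4581/1163 ≈ -3.9389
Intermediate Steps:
18*((-2012 + 3030)/(-2358 - 2294)) = 18*(1018/(-4652)) = 18*(1018*(-1/4652)) = 18*(-509/2326) = -4581/1163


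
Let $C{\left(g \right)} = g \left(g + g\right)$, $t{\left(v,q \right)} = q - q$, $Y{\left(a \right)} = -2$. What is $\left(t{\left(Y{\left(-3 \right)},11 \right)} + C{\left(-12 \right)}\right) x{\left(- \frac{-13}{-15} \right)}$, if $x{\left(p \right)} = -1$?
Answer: $-288$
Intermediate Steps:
$t{\left(v,q \right)} = 0$
$C{\left(g \right)} = 2 g^{2}$ ($C{\left(g \right)} = g 2 g = 2 g^{2}$)
$\left(t{\left(Y{\left(-3 \right)},11 \right)} + C{\left(-12 \right)}\right) x{\left(- \frac{-13}{-15} \right)} = \left(0 + 2 \left(-12\right)^{2}\right) \left(-1\right) = \left(0 + 2 \cdot 144\right) \left(-1\right) = \left(0 + 288\right) \left(-1\right) = 288 \left(-1\right) = -288$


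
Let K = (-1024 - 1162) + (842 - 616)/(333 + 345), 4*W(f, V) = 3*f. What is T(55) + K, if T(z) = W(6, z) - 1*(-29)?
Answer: -12913/6 ≈ -2152.2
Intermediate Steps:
W(f, V) = 3*f/4 (W(f, V) = (3*f)/4 = 3*f/4)
T(z) = 67/2 (T(z) = (¾)*6 - 1*(-29) = 9/2 + 29 = 67/2)
K = -6557/3 (K = -2186 + 226/678 = -2186 + 226*(1/678) = -2186 + ⅓ = -6557/3 ≈ -2185.7)
T(55) + K = 67/2 - 6557/3 = -12913/6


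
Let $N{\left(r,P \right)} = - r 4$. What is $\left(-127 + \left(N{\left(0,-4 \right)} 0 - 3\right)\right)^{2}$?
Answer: $16900$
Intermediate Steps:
$N{\left(r,P \right)} = - 4 r$
$\left(-127 + \left(N{\left(0,-4 \right)} 0 - 3\right)\right)^{2} = \left(-127 - \left(3 - \left(-4\right) 0 \cdot 0\right)\right)^{2} = \left(-127 + \left(0 \cdot 0 - 3\right)\right)^{2} = \left(-127 + \left(0 - 3\right)\right)^{2} = \left(-127 - 3\right)^{2} = \left(-130\right)^{2} = 16900$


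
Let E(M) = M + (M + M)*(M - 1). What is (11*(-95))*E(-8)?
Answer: -142120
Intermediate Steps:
E(M) = M + 2*M*(-1 + M) (E(M) = M + (2*M)*(-1 + M) = M + 2*M*(-1 + M))
(11*(-95))*E(-8) = (11*(-95))*(-8*(-1 + 2*(-8))) = -(-8360)*(-1 - 16) = -(-8360)*(-17) = -1045*136 = -142120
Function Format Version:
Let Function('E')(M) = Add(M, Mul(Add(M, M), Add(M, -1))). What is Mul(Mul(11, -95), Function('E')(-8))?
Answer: -142120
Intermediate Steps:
Function('E')(M) = Add(M, Mul(2, M, Add(-1, M))) (Function('E')(M) = Add(M, Mul(Mul(2, M), Add(-1, M))) = Add(M, Mul(2, M, Add(-1, M))))
Mul(Mul(11, -95), Function('E')(-8)) = Mul(Mul(11, -95), Mul(-8, Add(-1, Mul(2, -8)))) = Mul(-1045, Mul(-8, Add(-1, -16))) = Mul(-1045, Mul(-8, -17)) = Mul(-1045, 136) = -142120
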